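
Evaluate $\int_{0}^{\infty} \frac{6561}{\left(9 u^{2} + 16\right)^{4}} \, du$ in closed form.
$\frac{10935 \pi}{524288}$

Recall the elementary integral
$$J(a) = \int_{0}^{\infty} \frac{1}{a^{2} + u^{2}} \, du = \frac{\pi}{2 a}.$$

Differentiating under the integral sign with respect to $a$,
$$\frac{dJ}{da} = \int_{0}^{\infty} - \frac{2 a}{\left(a^{2} + u^{2}\right)^{2}} \, du = - \frac{\pi}{2 a^{2}},$$
so $\int_{0}^{\infty} \frac{1}{\left(a^{2} + u^{2}\right)^{2}} \, du = \frac{\pi}{4 a^{3}}$.

Repeating — each differentiation of $1/(u^2+a^2)^j$ produces $-2ja/(u^2+a^2)^{j+1}$ — and dividing through by $-2ja$ at each step yields, after $3$ differentiations in total,
$$\int_{0}^{\infty} \frac{1}{\left(a^{2} + u^{2}\right)^{4}} \, du = \frac{5 \pi}{32 a^{7}}.$$

Setting $a = \frac{4}{3}$:
$$I = \frac{10935 \pi}{524288}.$$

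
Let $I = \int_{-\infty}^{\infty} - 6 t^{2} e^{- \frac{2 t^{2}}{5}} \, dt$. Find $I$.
$- \frac{15 \sqrt{10} \sqrt{\pi}}{4}$

Consider the simpler parametrised integral
$$J(a) = \int_{-\infty}^{\infty} - 6 e^{- a t^{2}} \, dt = - \frac{6 \sqrt{\pi}}{\sqrt{a}}.$$

Differentiating under the integral sign brings down a factor of $(-t^2)$:
$$\frac{dJ}{da} = \int_{-\infty}^{\infty} 6 t^{2} e^{- a t^{2}} \, dt = \frac{3 \sqrt{\pi}}{a^{\frac{3}{2}}}.$$

The integral on the left is $-I$, so $I = - \frac{3 \sqrt{\pi}}{a^{\frac{3}{2}}}$.

Setting $a = \frac{2}{5}$:
$$I = - \frac{15 \sqrt{10} \sqrt{\pi}}{4}.$$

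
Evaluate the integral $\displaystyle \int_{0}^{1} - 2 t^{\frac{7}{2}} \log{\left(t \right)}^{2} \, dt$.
$- \frac{32}{729}$

Consider the simpler parametrised integral
$$J(a) = \int_{0}^{1} - 2 t^{a} \, dt = - \frac{2}{a + 1}.$$

Differentiating under the integral sign brings down a factor of $\ln t$:
$$\frac{dJ}{da} = \int_{0}^{1} - 2 t^{a} \log{\left(t \right)} \, dt = \frac{2}{\left(a + 1\right)^{2}}.$$

Repeating twice in total — each differentiation brings down another $\ln t$ — gives
$$\frac{d^{2}J}{da^{2}} = \int_{0}^{1} - 2 t^{a} \log{\left(t \right)}^{2} \, dt = - \frac{4}{\left(a + 1\right)^{3}},$$
and the integrand here is exactly the target integrand, so $I = - \frac{4}{\left(a + 1\right)^{3}}$.

Setting $a = \frac{7}{2}$:
$$I = - \frac{32}{729}.$$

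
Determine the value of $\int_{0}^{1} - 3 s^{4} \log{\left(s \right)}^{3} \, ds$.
$\frac{18}{625}$

Consider the simpler parametrised integral
$$J(a) = \int_{0}^{1} - 3 s^{a} \, ds = - \frac{3}{a + 1}.$$

Differentiating under the integral sign brings down a factor of $\ln s$:
$$\frac{dJ}{da} = \int_{0}^{1} - 3 s^{a} \log{\left(s \right)} \, ds = \frac{3}{\left(a + 1\right)^{2}}.$$

Repeating $3$ times in total — each differentiation brings down another $\ln s$ — gives
$$\frac{d^{3}J}{da^{3}} = \int_{0}^{1} - 3 s^{a} \log{\left(s \right)}^{3} \, ds = \frac{18}{\left(a + 1\right)^{4}},$$
and the integrand here is exactly the target integrand, so $I = \frac{18}{\left(a + 1\right)^{4}}$.

Setting $a = 4$:
$$I = \frac{18}{625}.$$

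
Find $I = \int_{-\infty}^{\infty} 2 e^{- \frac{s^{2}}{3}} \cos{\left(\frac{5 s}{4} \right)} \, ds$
$\frac{2 \sqrt{3} \sqrt{\pi}}{e^{\frac{75}{64}}}$

Treat the cosine frequency as a parameter and define $I(b) = \int_{-\infty}^{\infty} 2 e^{- \frac{s^{2}}{3}} \cos{\left(b s \right)} \, ds$.

Differentiating under the integral sign,
$$I'(b) = \int_{-\infty}^{\infty} - 2 s e^{- \frac{s^{2}}{3}} \sin{\left(b s \right)} \, ds.$$

Integrate $\int_{-\infty}^{\infty} s \sin(b s)\, e^{- \frac{s^{2}}{3}}\, ds$ by parts with $u = \sin(b s)$ and $dv = s\, e^{- \frac{s^{2}}{3}}\, ds$, giving $v = - \frac{3 e^{- \frac{s^{2}}{3}}}{2}$. The boundary term vanishes and
$$\int_{-\infty}^{\infty} s \sin(b s)\, e^{- \frac{s^{2}}{3}}\, ds = \frac{3 b}{2} \int_{-\infty}^{\infty} \cos(b s)\, e^{- \frac{s^{2}}{3}}\, ds,$$
so $I'(b) = - \frac{3 b}{2}\, I(b)$.

This is a separable first-order ODE; solving with the initial condition $I(0) = \int_{-\infty}^{\infty} 2 e^{- \frac{s^{2}}{3}}\,ds = 2 \sqrt{3} \sqrt{\pi}$ gives
$$I(b) = 2 \sqrt{3} \sqrt{\pi} e^{- \frac{3 b^{2}}{4}}.$$

Setting $b = \frac{5}{4}$:
$$I = \frac{2 \sqrt{3} \sqrt{\pi}}{e^{\frac{75}{64}}}.$$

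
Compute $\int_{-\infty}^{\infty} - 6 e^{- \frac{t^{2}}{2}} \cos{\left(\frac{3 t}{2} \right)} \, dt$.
$- \frac{6 \sqrt{2} \sqrt{\pi}}{e^{\frac{9}{8}}}$

Define $I(b) = \int_{-\infty}^{\infty} - 6 e^{- \frac{t^{2}}{2}} \cos{\left(b t \right)} \, dt$.

Differentiating under the integral sign,
$$I'(b) = \int_{-\infty}^{\infty} 6 t e^{- \frac{t^{2}}{2}} \sin{\left(b t \right)} \, dt.$$

Integrate $\int_{-\infty}^{\infty} t \sin(b t)\, e^{- \frac{t^{2}}{2}}\, dt$ by parts with $u = \sin(b t)$ and $dv = t\, e^{- \frac{t^{2}}{2}}\, dt$, giving $v = - e^{- \frac{t^{2}}{2}}$. The boundary term vanishes and
$$\int_{-\infty}^{\infty} t \sin(b t)\, e^{- \frac{t^{2}}{2}}\, dt = b \int_{-\infty}^{\infty} \cos(b t)\, e^{- \frac{t^{2}}{2}}\, dt,$$
so $I'(b) = - b\, I(b)$.

This is a separable first-order ODE; solving with the initial condition $I(0) = \int_{-\infty}^{\infty} - 6 e^{- \frac{t^{2}}{2}}\,dt = - 6 \sqrt{2} \sqrt{\pi}$ gives
$$I(b) = - 6 \sqrt{2} \sqrt{\pi} e^{- \frac{b^{2}}{2}}.$$

Setting $b = \frac{3}{2}$:
$$I = - \frac{6 \sqrt{2} \sqrt{\pi}}{e^{\frac{9}{8}}}.$$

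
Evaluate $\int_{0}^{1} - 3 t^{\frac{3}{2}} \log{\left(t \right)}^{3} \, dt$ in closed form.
$\frac{288}{625}$

Begin with the known integral
$$J(a) = \int_{0}^{1} - 3 t^{a} \, dt = - \frac{3}{a + 1}.$$

Differentiating under the integral sign brings down a factor of $\ln t$:
$$\frac{dJ}{da} = \int_{0}^{1} - 3 t^{a} \log{\left(t \right)} \, dt = \frac{3}{\left(a + 1\right)^{2}}.$$

Repeating $3$ times in total — each differentiation brings down another $\ln t$ — gives
$$\frac{d^{3}J}{da^{3}} = \int_{0}^{1} - 3 t^{a} \log{\left(t \right)}^{3} \, dt = \frac{18}{\left(a + 1\right)^{4}},$$
and the integrand here is exactly the target integrand, so $I = \frac{18}{\left(a + 1\right)^{4}}$.

Setting $a = \frac{3}{2}$:
$$I = \frac{288}{625}.$$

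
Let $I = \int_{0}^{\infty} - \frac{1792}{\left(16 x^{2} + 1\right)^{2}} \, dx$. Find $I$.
$- 112 \pi$

Begin with the known result
$$J(a) = \int_{0}^{\infty} - \frac{7}{a^{2} + x^{2}} \, dx = - \frac{7 \pi}{2 a}.$$

Differentiating under the integral sign with respect to $a$,
$$\frac{dJ}{da} = \int_{0}^{\infty} \frac{14 a}{\left(a^{2} + x^{2}\right)^{2}} \, dx = \frac{7 \pi}{2 a^{2}},$$
so $\int_{0}^{\infty} - \frac{7}{\left(a^{2} + x^{2}\right)^{2}} \, dx = - \frac{7 \pi}{4 a^{3}}$.

Setting $a = \frac{1}{4}$:
$$I = - 112 \pi.$$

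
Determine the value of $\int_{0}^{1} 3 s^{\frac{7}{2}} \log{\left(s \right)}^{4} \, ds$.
$\frac{256}{6561}$

Consider the simpler parametrised integral
$$J(a) = \int_{0}^{1} 3 s^{a} \, ds = \frac{3}{a + 1}.$$

Differentiating under the integral sign brings down a factor of $\ln s$:
$$\frac{dJ}{da} = \int_{0}^{1} 3 s^{a} \log{\left(s \right)} \, ds = - \frac{3}{\left(a + 1\right)^{2}}.$$

Repeating $4$ times in total — each differentiation brings down another $\ln s$ — gives
$$\frac{d^{4}J}{da^{4}} = \int_{0}^{1} 3 s^{a} \log{\left(s \right)}^{4} \, ds = \frac{72}{\left(a + 1\right)^{5}},$$
and the integrand here is exactly the target integrand, so $I = \frac{72}{\left(a + 1\right)^{5}}$.

Setting $a = \frac{7}{2}$:
$$I = \frac{256}{6561}.$$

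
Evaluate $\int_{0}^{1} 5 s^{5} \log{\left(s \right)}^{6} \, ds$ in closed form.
$\frac{25}{1944}$

Begin with the known integral
$$J(a) = \int_{0}^{1} 5 s^{a} \, ds = \frac{5}{a + 1}.$$

Differentiating under the integral sign brings down a factor of $\ln s$:
$$\frac{dJ}{da} = \int_{0}^{1} 5 s^{a} \log{\left(s \right)} \, ds = - \frac{5}{\left(a + 1\right)^{2}}.$$

Repeating $6$ times in total — each differentiation brings down another $\ln s$ — gives
$$\frac{d^{6}J}{da^{6}} = \int_{0}^{1} 5 s^{a} \log{\left(s \right)}^{6} \, ds = \frac{3600}{\left(a + 1\right)^{7}},$$
and the integrand here is exactly the target integrand, so $I = \frac{3600}{\left(a + 1\right)^{7}}$.

Setting $a = 5$:
$$I = \frac{25}{1944}.$$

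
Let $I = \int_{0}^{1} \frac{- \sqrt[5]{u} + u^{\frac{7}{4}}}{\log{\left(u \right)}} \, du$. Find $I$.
$\log{\left(\frac{55}{24} \right)}$

Replace the exponent $\frac{7}{4}$ by a parameter $a$: let $I(a) = \int_{0}^{1} \frac{- \sqrt[5]{u} + u^{a}}{\log{\left(u \right)}} \, du$.

Since $\dfrac{\partial}{\partial a}\,u^{a} = u^{a} \ln u$, the $\ln u$ in the denominator cancels and
$$\frac{dI}{da} = \int_{0}^{1} u^{a} \, du = \left[\frac{u^{a+1}}{a+1}\right]_0^1 = \frac{1}{a + 1}.$$

Integrating with respect to $a$ gives $I(a) = \log{\left(\frac{5 a}{6} + \frac{5}{6} \right)} + C$.

At $a = \frac{1}{5}$ the integrand is identically $0$, so $I(\frac{1}{5}) = 0$. The closed form gives $0$, hence $C = 0$.

Setting $a = \frac{7}{4}$:
$$I = \log{\left(\frac{55}{24} \right)}.$$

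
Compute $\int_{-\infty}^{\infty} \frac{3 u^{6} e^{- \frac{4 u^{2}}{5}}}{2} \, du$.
$\frac{5625 \sqrt{5} \sqrt{\pi}}{2048}$

Consider the simpler parametrised integral
$$J(a) = \int_{-\infty}^{\infty} \frac{3 e^{- a u^{2}}}{2} \, du = \frac{3 \sqrt{\pi}}{2 \sqrt{a}}.$$

Differentiating under the integral sign brings down a factor of $(-u^2)$:
$$\frac{dJ}{da} = \int_{-\infty}^{\infty} - \frac{3 u^{2} e^{- a u^{2}}}{2} \, du = - \frac{3 \sqrt{\pi}}{4 a^{\frac{3}{2}}}.$$

Repeating $3$ times in total — each differentiation brings down another $(-u^2)$ — gives
$$\frac{d^{3}J}{da^{3}} = \int_{-\infty}^{\infty} - \frac{3 u^{6} e^{- a u^{2}}}{2} \, du = - \frac{45 \sqrt{\pi}}{16 a^{\frac{7}{2}}},$$
and the integrand here is $(-1)^{3}$ times the target integrand, so $I = (-1)^{3}\,\frac{d^{3}J}{da^{3}} = \frac{45 \sqrt{\pi}}{16 a^{\frac{7}{2}}}$.

Setting $a = \frac{4}{5}$:
$$I = \frac{5625 \sqrt{5} \sqrt{\pi}}{2048}.$$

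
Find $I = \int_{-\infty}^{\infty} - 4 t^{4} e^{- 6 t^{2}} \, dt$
$- \frac{\sqrt{6} \sqrt{\pi}}{72}$

Begin with the known integral
$$J(a) = \int_{-\infty}^{\infty} - 4 e^{- a t^{2}} \, dt = - \frac{4 \sqrt{\pi}}{\sqrt{a}}.$$

Differentiating under the integral sign brings down a factor of $(-t^2)$:
$$\frac{dJ}{da} = \int_{-\infty}^{\infty} 4 t^{2} e^{- a t^{2}} \, dt = \frac{2 \sqrt{\pi}}{a^{\frac{3}{2}}}.$$

Repeating twice in total — each differentiation brings down another $(-t^2)$ — gives
$$\frac{d^{2}J}{da^{2}} = \int_{-\infty}^{\infty} - 4 t^{4} e^{- a t^{2}} \, dt = - \frac{3 \sqrt{\pi}}{a^{\frac{5}{2}}},$$
and the integrand here is exactly the target integrand, so $I = - \frac{3 \sqrt{\pi}}{a^{\frac{5}{2}}}$.

Setting $a = 6$:
$$I = - \frac{\sqrt{6} \sqrt{\pi}}{72}.$$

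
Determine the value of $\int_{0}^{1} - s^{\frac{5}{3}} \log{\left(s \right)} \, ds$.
$\frac{9}{64}$

Consider the simpler parametrised integral
$$J(a) = \int_{0}^{1} - s^{a} \, ds = - \frac{1}{a + 1}.$$

Differentiating under the integral sign brings down a factor of $\ln s$:
$$\frac{dJ}{da} = \int_{0}^{1} - s^{a} \log{\left(s \right)} \, ds = \frac{1}{\left(a + 1\right)^{2}}.$$

The integral on the left is $I$, so $I = \frac{1}{\left(a + 1\right)^{2}}$.

Setting $a = \frac{5}{3}$:
$$I = \frac{9}{64}.$$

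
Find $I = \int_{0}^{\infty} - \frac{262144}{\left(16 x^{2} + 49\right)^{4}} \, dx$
$- \frac{10240 \pi}{823543}$

Recall the elementary integral
$$J(a) = \int_{0}^{\infty} - \frac{4}{a^{2} + x^{2}} \, dx = - \frac{2 \pi}{a}.$$

Differentiating under the integral sign with respect to $a$,
$$\frac{dJ}{da} = \int_{0}^{\infty} \frac{8 a}{\left(a^{2} + x^{2}\right)^{2}} \, dx = \frac{2 \pi}{a^{2}},$$
so $\int_{0}^{\infty} - \frac{4}{\left(a^{2} + x^{2}\right)^{2}} \, dx = - \frac{\pi}{a^{3}}$.

Repeating — each differentiation of $1/(x^2+a^2)^j$ produces $-2ja/(x^2+a^2)^{j+1}$ — and dividing through by $-2ja$ at each step yields, after $3$ differentiations in total,
$$\int_{0}^{\infty} - \frac{4}{\left(a^{2} + x^{2}\right)^{4}} \, dx = - \frac{5 \pi}{8 a^{7}}.$$

Setting $a = \frac{7}{4}$:
$$I = - \frac{10240 \pi}{823543}.$$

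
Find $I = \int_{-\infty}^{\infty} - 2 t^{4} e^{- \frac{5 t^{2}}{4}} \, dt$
$- \frac{48 \sqrt{5} \sqrt{\pi}}{125}$

Begin with the known integral
$$J(a) = \int_{-\infty}^{\infty} - 2 e^{- a t^{2}} \, dt = - \frac{2 \sqrt{\pi}}{\sqrt{a}}.$$

Differentiating under the integral sign brings down a factor of $(-t^2)$:
$$\frac{dJ}{da} = \int_{-\infty}^{\infty} 2 t^{2} e^{- a t^{2}} \, dt = \frac{\sqrt{\pi}}{a^{\frac{3}{2}}}.$$

Repeating twice in total — each differentiation brings down another $(-t^2)$ — gives
$$\frac{d^{2}J}{da^{2}} = \int_{-\infty}^{\infty} - 2 t^{4} e^{- a t^{2}} \, dt = - \frac{3 \sqrt{\pi}}{2 a^{\frac{5}{2}}},$$
and the integrand here is exactly the target integrand, so $I = - \frac{3 \sqrt{\pi}}{2 a^{\frac{5}{2}}}$.

Setting $a = \frac{5}{4}$:
$$I = - \frac{48 \sqrt{5} \sqrt{\pi}}{125}.$$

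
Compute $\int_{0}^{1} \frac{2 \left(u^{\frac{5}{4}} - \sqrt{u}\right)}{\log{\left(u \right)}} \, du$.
$\log{\left(\frac{9}{4} \right)}$

Consider the one-parameter family: let $I(a) = \int_{0}^{1} \frac{2 \left(- \sqrt{u} + u^{a}\right)}{\log{\left(u \right)}} \, du$.

Since $\dfrac{\partial}{\partial a}\,u^{a} = u^{a} \ln u$, the $\ln u$ in the denominator cancels and
$$\frac{dI}{da} = \int_{0}^{1} 2 u^{a} \, du = 2 \left[\frac{u^{a+1}}{a+1}\right]_0^1 = \frac{2}{a + 1}.$$

Integrating with respect to $a$ gives $I(a) = \log{\left(\frac{4 \left(a + 1\right)^{2}}{9} \right)} + C$.

At $a = \frac{1}{2}$ the integrand is identically $0$, so $I(\frac{1}{2}) = 0$. The closed form gives $0$, hence $C = 0$.

Setting $a = \frac{5}{4}$:
$$I = \log{\left(\frac{9}{4} \right)}.$$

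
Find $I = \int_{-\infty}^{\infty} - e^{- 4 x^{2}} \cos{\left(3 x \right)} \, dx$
$- \frac{\sqrt{\pi}}{2 e^{\frac{9}{16}}}$

Let $b$ denote the cosine frequency and define $I(b) = \int_{-\infty}^{\infty} - e^{- 4 x^{2}} \cos{\left(b x \right)} \, dx$.

Differentiating under the integral sign,
$$I'(b) = \int_{-\infty}^{\infty} x e^{- 4 x^{2}} \sin{\left(b x \right)} \, dx.$$

Integrate $\int_{-\infty}^{\infty} x \sin(b x)\, e^{- 4 x^{2}}\, dx$ by parts with $u = \sin(b x)$ and $dv = x\, e^{- 4 x^{2}}\, dx$, giving $v = - \frac{e^{- 4 x^{2}}}{8}$. The boundary term vanishes and
$$\int_{-\infty}^{\infty} x \sin(b x)\, e^{- 4 x^{2}}\, dx = \frac{b}{8} \int_{-\infty}^{\infty} \cos(b x)\, e^{- 4 x^{2}}\, dx,$$
so $I'(b) = - \frac{b}{8}\, I(b)$.

This is a separable first-order ODE; solving with the initial condition $I(0) = \int_{-\infty}^{\infty} - e^{- 4 x^{2}}\,dx = - \frac{\sqrt{\pi}}{2}$ gives
$$I(b) = - \frac{\sqrt{\pi} e^{- \frac{b^{2}}{16}}}{2}.$$

Setting $b = 3$:
$$I = - \frac{\sqrt{\pi}}{2 e^{\frac{9}{16}}}.$$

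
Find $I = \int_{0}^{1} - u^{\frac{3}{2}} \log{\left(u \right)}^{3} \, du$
$\frac{96}{625}$

Begin with the known integral
$$J(a) = \int_{0}^{1} - u^{a} \, du = - \frac{1}{a + 1}.$$

Differentiating under the integral sign brings down a factor of $\ln u$:
$$\frac{dJ}{da} = \int_{0}^{1} - u^{a} \log{\left(u \right)} \, du = \frac{1}{\left(a + 1\right)^{2}}.$$

Repeating $3$ times in total — each differentiation brings down another $\ln u$ — gives
$$\frac{d^{3}J}{da^{3}} = \int_{0}^{1} - u^{a} \log{\left(u \right)}^{3} \, du = \frac{6}{\left(a + 1\right)^{4}},$$
and the integrand here is exactly the target integrand, so $I = \frac{6}{\left(a + 1\right)^{4}}$.

Setting $a = \frac{3}{2}$:
$$I = \frac{96}{625}.$$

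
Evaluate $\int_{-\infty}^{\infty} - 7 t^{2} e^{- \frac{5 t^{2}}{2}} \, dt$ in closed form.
$- \frac{7 \sqrt{10} \sqrt{\pi}}{25}$

Consider the simpler parametrised integral
$$J(a) = \int_{-\infty}^{\infty} - 7 e^{- a t^{2}} \, dt = - \frac{7 \sqrt{\pi}}{\sqrt{a}}.$$

Differentiating under the integral sign brings down a factor of $(-t^2)$:
$$\frac{dJ}{da} = \int_{-\infty}^{\infty} 7 t^{2} e^{- a t^{2}} \, dt = \frac{7 \sqrt{\pi}}{2 a^{\frac{3}{2}}}.$$

The integral on the left is $-I$, so $I = - \frac{7 \sqrt{\pi}}{2 a^{\frac{3}{2}}}$.

Setting $a = \frac{5}{2}$:
$$I = - \frac{7 \sqrt{10} \sqrt{\pi}}{25}.$$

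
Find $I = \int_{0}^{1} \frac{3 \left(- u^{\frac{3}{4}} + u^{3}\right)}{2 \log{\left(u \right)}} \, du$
$- \frac{3 \log{\left(7 \right)}}{2} + 6 \log{\left(2 \right)}$

Replace the exponent $\frac{3}{4}$ by a parameter $a$: let $I(a) = \int_{0}^{1} \frac{3 \left(u^{3} - u^{a}\right)}{2 \log{\left(u \right)}} \, du$.

Since $\dfrac{\partial}{\partial a}\,u^{a} = u^{a} \ln u$, the $\ln u$ in the denominator cancels and
$$\frac{dI}{da} = \int_{0}^{1} - \frac{3}{2} u^{a} \, du = - \frac{3}{2} \left[\frac{u^{a+1}}{a+1}\right]_0^1 = - \frac{3}{2 a + 2}.$$

Integrating with respect to $a$ gives $I(a) = - \log{\left(\frac{\left(a + 1\right)^{\frac{3}{2}}}{8} \right)} + C$.

At $a = 3$ the integrand is identically $0$, so $I(3) = 0$. The closed form gives $0$, hence $C = 0$.

Setting $a = \frac{3}{4}$:
$$I = - \frac{3 \log{\left(7 \right)}}{2} + 6 \log{\left(2 \right)}.$$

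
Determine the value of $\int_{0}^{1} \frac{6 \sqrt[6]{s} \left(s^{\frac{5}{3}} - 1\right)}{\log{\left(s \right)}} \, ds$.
$- \log{\left(\frac{117649}{24137569} \right)}$

Replace the exponent $\frac{1}{6}$ by a parameter $a$: let $I(a) = \int_{0}^{1} \frac{6 \left(s^{\frac{11}{6}} - s^{a}\right)}{\log{\left(s \right)}} \, ds$.

Since $\dfrac{\partial}{\partial a}\,s^{a} = s^{a} \ln s$, the $\ln s$ in the denominator cancels and
$$\frac{dI}{da} = \int_{0}^{1} -6 s^{a} \, ds = -6 \left[\frac{s^{a+1}}{a+1}\right]_0^1 = - \frac{6}{a + 1}.$$

Integrating with respect to $a$ gives $I(a) = - \log{\left(\frac{46656 \left(a + 1\right)^{6}}{24137569} \right)} + C$.

At $a = \frac{11}{6}$ the integrand is identically $0$, so $I(\frac{11}{6}) = 0$. The closed form gives $0$, hence $C = 0$.

Setting $a = \frac{1}{6}$:
$$I = - \log{\left(\frac{117649}{24137569} \right)}.$$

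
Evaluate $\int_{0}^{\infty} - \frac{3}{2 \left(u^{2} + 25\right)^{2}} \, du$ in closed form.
$- \frac{3 \pi}{1000}$

Start from the standard arctangent integral
$$J(a) = \int_{0}^{\infty} - \frac{3}{2 \left(a^{2} + u^{2}\right)} \, du = - \frac{3 \pi}{4 a}.$$

Differentiating under the integral sign with respect to $a$,
$$\frac{dJ}{da} = \int_{0}^{\infty} \frac{3 a}{\left(a^{2} + u^{2}\right)^{2}} \, du = \frac{3 \pi}{4 a^{2}},$$
so $\int_{0}^{\infty} - \frac{3}{2 \left(a^{2} + u^{2}\right)^{2}} \, du = - \frac{3 \pi}{8 a^{3}}$.

Setting $a = 5$:
$$I = - \frac{3 \pi}{1000}.$$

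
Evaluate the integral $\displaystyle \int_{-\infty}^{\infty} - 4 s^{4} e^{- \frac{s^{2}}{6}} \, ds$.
$- 108 \sqrt{6} \sqrt{\pi}$

Consider the simpler parametrised integral
$$J(a) = \int_{-\infty}^{\infty} - 4 e^{- a s^{2}} \, ds = - \frac{4 \sqrt{\pi}}{\sqrt{a}}.$$

Differentiating under the integral sign brings down a factor of $(-s^2)$:
$$\frac{dJ}{da} = \int_{-\infty}^{\infty} 4 s^{2} e^{- a s^{2}} \, ds = \frac{2 \sqrt{\pi}}{a^{\frac{3}{2}}}.$$

Repeating twice in total — each differentiation brings down another $(-s^2)$ — gives
$$\frac{d^{2}J}{da^{2}} = \int_{-\infty}^{\infty} - 4 s^{4} e^{- a s^{2}} \, ds = - \frac{3 \sqrt{\pi}}{a^{\frac{5}{2}}},$$
and the integrand here is exactly the target integrand, so $I = - \frac{3 \sqrt{\pi}}{a^{\frac{5}{2}}}$.

Setting $a = \frac{1}{6}$:
$$I = - 108 \sqrt{6} \sqrt{\pi}.$$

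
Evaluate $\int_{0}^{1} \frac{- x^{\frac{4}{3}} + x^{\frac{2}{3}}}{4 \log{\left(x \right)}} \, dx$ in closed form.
$- \frac{\log{\left(7 \right)}}{4} + \frac{\log{\left(5 \right)}}{4}$

Replace the exponent $\frac{4}{3}$ by a parameter $a$: let $I(a) = \int_{0}^{1} \frac{x^{\frac{2}{3}} - x^{a}}{4 \log{\left(x \right)}} \, dx$.

Since $\dfrac{\partial}{\partial a}\,x^{a} = x^{a} \ln x$, the $\ln x$ in the denominator cancels and
$$\frac{dI}{da} = \int_{0}^{1} - \frac{1}{4} x^{a} \, dx = - \frac{1}{4} \left[\frac{x^{a+1}}{a+1}\right]_0^1 = - \frac{1}{4 a + 4}.$$

Integrating with respect to $a$ gives $I(a) = - \frac{\log{\left(a + 1 \right)}}{4} - \frac{\log{\left(3 \right)}}{4} + \frac{\log{\left(5 \right)}}{4} + C$.

At $a = \frac{2}{3}$ the integrand is identically $0$, so $I(\frac{2}{3}) = 0$. The closed form gives $0$, hence $C = 0$.

Setting $a = \frac{4}{3}$:
$$I = - \frac{\log{\left(7 \right)}}{4} + \frac{\log{\left(5 \right)}}{4}.$$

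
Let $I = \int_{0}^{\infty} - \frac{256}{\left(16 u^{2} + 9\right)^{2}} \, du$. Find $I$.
$- \frac{16 \pi}{27}$

Start from the standard arctangent integral
$$J(a) = \int_{0}^{\infty} - \frac{1}{a^{2} + u^{2}} \, du = - \frac{\pi}{2 a}.$$

Differentiating under the integral sign with respect to $a$,
$$\frac{dJ}{da} = \int_{0}^{\infty} \frac{2 a}{\left(a^{2} + u^{2}\right)^{2}} \, du = \frac{\pi}{2 a^{2}},$$
so $\int_{0}^{\infty} - \frac{1}{\left(a^{2} + u^{2}\right)^{2}} \, du = - \frac{\pi}{4 a^{3}}$.

Setting $a = \frac{3}{4}$:
$$I = - \frac{16 \pi}{27}.$$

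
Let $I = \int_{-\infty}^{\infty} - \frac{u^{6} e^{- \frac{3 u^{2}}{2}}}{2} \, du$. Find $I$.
$- \frac{5 \sqrt{6} \sqrt{\pi}}{54}$

Start from the elementary integral
$$J(a) = \int_{-\infty}^{\infty} - \frac{e^{- a u^{2}}}{2} \, du = - \frac{\sqrt{\pi}}{2 \sqrt{a}}.$$

Differentiating under the integral sign brings down a factor of $(-u^2)$:
$$\frac{dJ}{da} = \int_{-\infty}^{\infty} \frac{u^{2} e^{- a u^{2}}}{2} \, du = \frac{\sqrt{\pi}}{4 a^{\frac{3}{2}}}.$$

Repeating $3$ times in total — each differentiation brings down another $(-u^2)$ — gives
$$\frac{d^{3}J}{da^{3}} = \int_{-\infty}^{\infty} \frac{u^{6} e^{- a u^{2}}}{2} \, du = \frac{15 \sqrt{\pi}}{16 a^{\frac{7}{2}}},$$
and the integrand here is $(-1)^{3}$ times the target integrand, so $I = (-1)^{3}\,\frac{d^{3}J}{da^{3}} = - \frac{15 \sqrt{\pi}}{16 a^{\frac{7}{2}}}$.

Setting $a = \frac{3}{2}$:
$$I = - \frac{5 \sqrt{6} \sqrt{\pi}}{54}.$$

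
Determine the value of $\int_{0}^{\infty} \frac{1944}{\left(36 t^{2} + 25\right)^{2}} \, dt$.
$\frac{81 \pi}{125}$

Start from the standard arctangent integral
$$J(a) = \int_{0}^{\infty} \frac{3}{2 \left(a^{2} + t^{2}\right)} \, dt = \frac{3 \pi}{4 a}.$$

Differentiating under the integral sign with respect to $a$,
$$\frac{dJ}{da} = \int_{0}^{\infty} - \frac{3 a}{\left(a^{2} + t^{2}\right)^{2}} \, dt = - \frac{3 \pi}{4 a^{2}},$$
so $\int_{0}^{\infty} \frac{3}{2 \left(a^{2} + t^{2}\right)^{2}} \, dt = \frac{3 \pi}{8 a^{3}}$.

Setting $a = \frac{5}{6}$:
$$I = \frac{81 \pi}{125}.$$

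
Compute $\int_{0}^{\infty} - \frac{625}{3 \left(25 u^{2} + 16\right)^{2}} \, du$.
$- \frac{125 \pi}{768}$

Begin with the known result
$$J(a) = \int_{0}^{\infty} - \frac{1}{3 \left(a^{2} + u^{2}\right)} \, du = - \frac{\pi}{6 a}.$$

Differentiating under the integral sign with respect to $a$,
$$\frac{dJ}{da} = \int_{0}^{\infty} \frac{2 a}{3 \left(a^{2} + u^{2}\right)^{2}} \, du = \frac{\pi}{6 a^{2}},$$
so $\int_{0}^{\infty} - \frac{1}{3 \left(a^{2} + u^{2}\right)^{2}} \, du = - \frac{\pi}{12 a^{3}}$.

Setting $a = \frac{4}{5}$:
$$I = - \frac{125 \pi}{768}.$$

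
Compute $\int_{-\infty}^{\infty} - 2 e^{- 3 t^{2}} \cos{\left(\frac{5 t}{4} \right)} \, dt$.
$- \frac{2 \sqrt{3} \sqrt{\pi}}{3 e^{\frac{25}{192}}}$

Let $b$ denote the cosine frequency and define $I(b) = \int_{-\infty}^{\infty} - 2 e^{- 3 t^{2}} \cos{\left(b t \right)} \, dt$.

Differentiating under the integral sign,
$$I'(b) = \int_{-\infty}^{\infty} 2 t e^{- 3 t^{2}} \sin{\left(b t \right)} \, dt.$$

Integrate $\int_{-\infty}^{\infty} t \sin(b t)\, e^{- 3 t^{2}}\, dt$ by parts with $u = \sin(b t)$ and $dv = t\, e^{- 3 t^{2}}\, dt$, giving $v = - \frac{e^{- 3 t^{2}}}{6}$. The boundary term vanishes and
$$\int_{-\infty}^{\infty} t \sin(b t)\, e^{- 3 t^{2}}\, dt = \frac{b}{6} \int_{-\infty}^{\infty} \cos(b t)\, e^{- 3 t^{2}}\, dt,$$
so $I'(b) = - \frac{b}{6}\, I(b)$.

This is a separable first-order ODE; solving with the initial condition $I(0) = \int_{-\infty}^{\infty} - 2 e^{- 3 t^{2}}\,dt = - \frac{2 \sqrt{3} \sqrt{\pi}}{3}$ gives
$$I(b) = - \frac{2 \sqrt{3} \sqrt{\pi} e^{- \frac{b^{2}}{12}}}{3}.$$

Setting $b = \frac{5}{4}$:
$$I = - \frac{2 \sqrt{3} \sqrt{\pi}}{3 e^{\frac{25}{192}}}.$$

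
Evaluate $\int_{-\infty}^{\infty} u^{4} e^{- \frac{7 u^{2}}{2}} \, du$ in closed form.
$\frac{3 \sqrt{14} \sqrt{\pi}}{343}$

Consider the simpler parametrised integral
$$J(a) = \int_{-\infty}^{\infty} e^{- a u^{2}} \, du = \frac{\sqrt{\pi}}{\sqrt{a}}.$$

Differentiating under the integral sign brings down a factor of $(-u^2)$:
$$\frac{dJ}{da} = \int_{-\infty}^{\infty} - u^{2} e^{- a u^{2}} \, du = - \frac{\sqrt{\pi}}{2 a^{\frac{3}{2}}}.$$

Repeating twice in total — each differentiation brings down another $(-u^2)$ — gives
$$\frac{d^{2}J}{da^{2}} = \int_{-\infty}^{\infty} u^{4} e^{- a u^{2}} \, du = \frac{3 \sqrt{\pi}}{4 a^{\frac{5}{2}}},$$
and the integrand here is exactly the target integrand, so $I = \frac{3 \sqrt{\pi}}{4 a^{\frac{5}{2}}}$.

Setting $a = \frac{7}{2}$:
$$I = \frac{3 \sqrt{14} \sqrt{\pi}}{343}.$$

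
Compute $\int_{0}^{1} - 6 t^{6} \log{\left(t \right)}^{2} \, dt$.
$- \frac{12}{343}$

Consider the simpler parametrised integral
$$J(a) = \int_{0}^{1} - 6 t^{a} \, dt = - \frac{6}{a + 1}.$$

Differentiating under the integral sign brings down a factor of $\ln t$:
$$\frac{dJ}{da} = \int_{0}^{1} - 6 t^{a} \log{\left(t \right)} \, dt = \frac{6}{\left(a + 1\right)^{2}}.$$

Repeating twice in total — each differentiation brings down another $\ln t$ — gives
$$\frac{d^{2}J}{da^{2}} = \int_{0}^{1} - 6 t^{a} \log{\left(t \right)}^{2} \, dt = - \frac{12}{\left(a + 1\right)^{3}},$$
and the integrand here is exactly the target integrand, so $I = - \frac{12}{\left(a + 1\right)^{3}}$.

Setting $a = 6$:
$$I = - \frac{12}{343}.$$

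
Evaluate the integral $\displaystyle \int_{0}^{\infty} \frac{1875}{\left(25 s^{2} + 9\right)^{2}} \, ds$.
$\frac{125 \pi}{36}$

Start from the standard arctangent integral
$$J(a) = \int_{0}^{\infty} \frac{3}{a^{2} + s^{2}} \, ds = \frac{3 \pi}{2 a}.$$

Differentiating under the integral sign with respect to $a$,
$$\frac{dJ}{da} = \int_{0}^{\infty} - \frac{6 a}{\left(a^{2} + s^{2}\right)^{2}} \, ds = - \frac{3 \pi}{2 a^{2}},$$
so $\int_{0}^{\infty} \frac{3}{\left(a^{2} + s^{2}\right)^{2}} \, ds = \frac{3 \pi}{4 a^{3}}$.

Setting $a = \frac{3}{5}$:
$$I = \frac{125 \pi}{36}.$$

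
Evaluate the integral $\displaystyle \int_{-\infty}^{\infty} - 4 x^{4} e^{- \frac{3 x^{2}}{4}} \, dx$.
$- \frac{32 \sqrt{3} \sqrt{\pi}}{9}$

Begin with the known integral
$$J(a) = \int_{-\infty}^{\infty} - 4 e^{- a x^{2}} \, dx = - \frac{4 \sqrt{\pi}}{\sqrt{a}}.$$

Differentiating under the integral sign brings down a factor of $(-x^2)$:
$$\frac{dJ}{da} = \int_{-\infty}^{\infty} 4 x^{2} e^{- a x^{2}} \, dx = \frac{2 \sqrt{\pi}}{a^{\frac{3}{2}}}.$$

Repeating twice in total — each differentiation brings down another $(-x^2)$ — gives
$$\frac{d^{2}J}{da^{2}} = \int_{-\infty}^{\infty} - 4 x^{4} e^{- a x^{2}} \, dx = - \frac{3 \sqrt{\pi}}{a^{\frac{5}{2}}},$$
and the integrand here is exactly the target integrand, so $I = - \frac{3 \sqrt{\pi}}{a^{\frac{5}{2}}}$.

Setting $a = \frac{3}{4}$:
$$I = - \frac{32 \sqrt{3} \sqrt{\pi}}{9}.$$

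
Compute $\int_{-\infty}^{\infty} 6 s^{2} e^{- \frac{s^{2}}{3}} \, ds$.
$9 \sqrt{3} \sqrt{\pi}$

Begin with the known integral
$$J(a) = \int_{-\infty}^{\infty} 6 e^{- a s^{2}} \, ds = \frac{6 \sqrt{\pi}}{\sqrt{a}}.$$

Differentiating under the integral sign brings down a factor of $(-s^2)$:
$$\frac{dJ}{da} = \int_{-\infty}^{\infty} - 6 s^{2} e^{- a s^{2}} \, ds = - \frac{3 \sqrt{\pi}}{a^{\frac{3}{2}}}.$$

The integral on the left is $-I$, so $I = \frac{3 \sqrt{\pi}}{a^{\frac{3}{2}}}$.

Setting $a = \frac{1}{3}$:
$$I = 9 \sqrt{3} \sqrt{\pi}.$$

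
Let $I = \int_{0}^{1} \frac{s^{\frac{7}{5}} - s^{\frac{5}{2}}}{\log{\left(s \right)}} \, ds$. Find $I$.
$- \log{\left(35 \right)} + \log{\left(24 \right)}$

Introduce a parameter $a$ in the exponent: let $I(a) = \int_{0}^{1} \frac{s^{\frac{7}{5}} - s^{a}}{\log{\left(s \right)}} \, ds$.

Since $\dfrac{\partial}{\partial a}\,s^{a} = s^{a} \ln s$, the $\ln s$ in the denominator cancels and
$$\frac{dI}{da} = \int_{0}^{1} -1 s^{a} \, ds = -1 \left[\frac{s^{a+1}}{a+1}\right]_0^1 = - \frac{1}{a + 1}.$$

Integrating with respect to $a$ gives $I(a) = - \log{\left(\frac{5 a}{12} + \frac{5}{12} \right)} + C$.

At $a = \frac{7}{5}$ the integrand is identically $0$, so $I(\frac{7}{5}) = 0$. The closed form gives $0$, hence $C = 0$.

Setting $a = \frac{5}{2}$:
$$I = - \log{\left(35 \right)} + \log{\left(24 \right)}.$$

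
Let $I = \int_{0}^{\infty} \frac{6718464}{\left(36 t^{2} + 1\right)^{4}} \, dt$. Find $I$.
$174960 \pi$

Begin with the known result
$$J(a) = \int_{0}^{\infty} \frac{4}{a^{2} + t^{2}} \, dt = \frac{2 \pi}{a}.$$

Differentiating under the integral sign with respect to $a$,
$$\frac{dJ}{da} = \int_{0}^{\infty} - \frac{8 a}{\left(a^{2} + t^{2}\right)^{2}} \, dt = - \frac{2 \pi}{a^{2}},$$
so $\int_{0}^{\infty} \frac{4}{\left(a^{2} + t^{2}\right)^{2}} \, dt = \frac{\pi}{a^{3}}$.

Repeating — each differentiation of $1/(t^2+a^2)^j$ produces $-2ja/(t^2+a^2)^{j+1}$ — and dividing through by $-2ja$ at each step yields, after $3$ differentiations in total,
$$\int_{0}^{\infty} \frac{4}{\left(a^{2} + t^{2}\right)^{4}} \, dt = \frac{5 \pi}{8 a^{7}}.$$

Setting $a = \frac{1}{6}$:
$$I = 174960 \pi.$$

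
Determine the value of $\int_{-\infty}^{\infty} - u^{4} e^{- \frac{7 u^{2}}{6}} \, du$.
$- \frac{27 \sqrt{42} \sqrt{\pi}}{343}$

Consider the simpler parametrised integral
$$J(a) = \int_{-\infty}^{\infty} - e^{- a u^{2}} \, du = - \frac{\sqrt{\pi}}{\sqrt{a}}.$$

Differentiating under the integral sign brings down a factor of $(-u^2)$:
$$\frac{dJ}{da} = \int_{-\infty}^{\infty} u^{2} e^{- a u^{2}} \, du = \frac{\sqrt{\pi}}{2 a^{\frac{3}{2}}}.$$

Repeating twice in total — each differentiation brings down another $(-u^2)$ — gives
$$\frac{d^{2}J}{da^{2}} = \int_{-\infty}^{\infty} - u^{4} e^{- a u^{2}} \, du = - \frac{3 \sqrt{\pi}}{4 a^{\frac{5}{2}}},$$
and the integrand here is exactly the target integrand, so $I = - \frac{3 \sqrt{\pi}}{4 a^{\frac{5}{2}}}$.

Setting $a = \frac{7}{6}$:
$$I = - \frac{27 \sqrt{42} \sqrt{\pi}}{343}.$$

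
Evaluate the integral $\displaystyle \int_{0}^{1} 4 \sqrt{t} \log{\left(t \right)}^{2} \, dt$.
$\frac{64}{27}$

Consider the simpler parametrised integral
$$J(a) = \int_{0}^{1} 4 t^{a} \, dt = \frac{4}{a + 1}.$$

Differentiating under the integral sign brings down a factor of $\ln t$:
$$\frac{dJ}{da} = \int_{0}^{1} 4 t^{a} \log{\left(t \right)} \, dt = - \frac{4}{\left(a + 1\right)^{2}}.$$

Repeating twice in total — each differentiation brings down another $\ln t$ — gives
$$\frac{d^{2}J}{da^{2}} = \int_{0}^{1} 4 t^{a} \log{\left(t \right)}^{2} \, dt = \frac{8}{\left(a + 1\right)^{3}},$$
and the integrand here is exactly the target integrand, so $I = \frac{8}{\left(a + 1\right)^{3}}$.

Setting $a = \frac{1}{2}$:
$$I = \frac{64}{27}.$$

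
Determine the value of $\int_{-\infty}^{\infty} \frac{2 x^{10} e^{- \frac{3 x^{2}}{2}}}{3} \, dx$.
$\frac{70 \sqrt{6} \sqrt{\pi}}{81}$

Start from the elementary integral
$$J(a) = \int_{-\infty}^{\infty} \frac{2 e^{- a x^{2}}}{3} \, dx = \frac{2 \sqrt{\pi}}{3 \sqrt{a}}.$$

Differentiating under the integral sign brings down a factor of $(-x^2)$:
$$\frac{dJ}{da} = \int_{-\infty}^{\infty} - \frac{2 x^{2} e^{- a x^{2}}}{3} \, dx = - \frac{\sqrt{\pi}}{3 a^{\frac{3}{2}}}.$$

Repeating $5$ times in total — each differentiation brings down another $(-x^2)$ — gives
$$\frac{d^{5}J}{da^{5}} = \int_{-\infty}^{\infty} - \frac{2 x^{10} e^{- a x^{2}}}{3} \, dx = - \frac{315 \sqrt{\pi}}{16 a^{\frac{11}{2}}},$$
and the integrand here is $(-1)^{5}$ times the target integrand, so $I = (-1)^{5}\,\frac{d^{5}J}{da^{5}} = \frac{315 \sqrt{\pi}}{16 a^{\frac{11}{2}}}$.

Setting $a = \frac{3}{2}$:
$$I = \frac{70 \sqrt{6} \sqrt{\pi}}{81}.$$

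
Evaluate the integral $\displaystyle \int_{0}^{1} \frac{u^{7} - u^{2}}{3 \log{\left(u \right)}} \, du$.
$- \frac{\log{\left(3 \right)}}{3} + \log{\left(2 \right)}$

Introduce a parameter $a$ in the exponent: let $I(a) = \int_{0}^{1} \frac{u^{7} - u^{a}}{3 \log{\left(u \right)}} \, du$.

Since $\dfrac{\partial}{\partial a}\,u^{a} = u^{a} \ln u$, the $\ln u$ in the denominator cancels and
$$\frac{dI}{da} = \int_{0}^{1} - \frac{1}{3} u^{a} \, du = - \frac{1}{3} \left[\frac{u^{a+1}}{a+1}\right]_0^1 = - \frac{1}{3 a + 3}.$$

Integrating with respect to $a$ gives $I(a) = - \frac{\log{\left(a + 1 \right)}}{3} + \log{\left(2 \right)} + C$.

At $a = 7$ the integrand is identically $0$, so $I(7) = 0$. The closed form gives $0$, hence $C = 0$.

Setting $a = 2$:
$$I = - \frac{\log{\left(3 \right)}}{3} + \log{\left(2 \right)}.$$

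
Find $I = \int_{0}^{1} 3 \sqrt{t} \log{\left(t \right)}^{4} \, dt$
$\frac{256}{27}$

Start from the elementary integral
$$J(a) = \int_{0}^{1} 3 t^{a} \, dt = \frac{3}{a + 1}.$$

Differentiating under the integral sign brings down a factor of $\ln t$:
$$\frac{dJ}{da} = \int_{0}^{1} 3 t^{a} \log{\left(t \right)} \, dt = - \frac{3}{\left(a + 1\right)^{2}}.$$

Repeating $4$ times in total — each differentiation brings down another $\ln t$ — gives
$$\frac{d^{4}J}{da^{4}} = \int_{0}^{1} 3 t^{a} \log{\left(t \right)}^{4} \, dt = \frac{72}{\left(a + 1\right)^{5}},$$
and the integrand here is exactly the target integrand, so $I = \frac{72}{\left(a + 1\right)^{5}}$.

Setting $a = \frac{1}{2}$:
$$I = \frac{256}{27}.$$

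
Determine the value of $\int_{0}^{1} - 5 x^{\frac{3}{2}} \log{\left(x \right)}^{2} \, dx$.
$- \frac{16}{25}$

Consider the simpler parametrised integral
$$J(a) = \int_{0}^{1} - 5 x^{a} \, dx = - \frac{5}{a + 1}.$$

Differentiating under the integral sign brings down a factor of $\ln x$:
$$\frac{dJ}{da} = \int_{0}^{1} - 5 x^{a} \log{\left(x \right)} \, dx = \frac{5}{\left(a + 1\right)^{2}}.$$

Repeating twice in total — each differentiation brings down another $\ln x$ — gives
$$\frac{d^{2}J}{da^{2}} = \int_{0}^{1} - 5 x^{a} \log{\left(x \right)}^{2} \, dx = - \frac{10}{\left(a + 1\right)^{3}},$$
and the integrand here is exactly the target integrand, so $I = - \frac{10}{\left(a + 1\right)^{3}}$.

Setting $a = \frac{3}{2}$:
$$I = - \frac{16}{25}.$$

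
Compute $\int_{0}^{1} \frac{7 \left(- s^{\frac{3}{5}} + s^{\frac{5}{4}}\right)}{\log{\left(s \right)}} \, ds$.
$- \log{\left(\frac{34359738368}{373669453125} \right)}$

Replace the exponent $\frac{3}{5}$ by a parameter $a$: let $I(a) = \int_{0}^{1} \frac{7 \left(s^{\frac{5}{4}} - s^{a}\right)}{\log{\left(s \right)}} \, ds$.

Since $\dfrac{\partial}{\partial a}\,s^{a} = s^{a} \ln s$, the $\ln s$ in the denominator cancels and
$$\frac{dI}{da} = \int_{0}^{1} -7 s^{a} \, ds = -7 \left[\frac{s^{a+1}}{a+1}\right]_0^1 = - \frac{7}{a + 1}.$$

Integrating with respect to $a$ gives $I(a) = - \log{\left(\frac{16384 \left(a + 1\right)^{7}}{4782969} \right)} + C$.

At $a = \frac{5}{4}$ the integrand is identically $0$, so $I(\frac{5}{4}) = 0$. The closed form gives $0$, hence $C = 0$.

Setting $a = \frac{3}{5}$:
$$I = - \log{\left(\frac{34359738368}{373669453125} \right)}.$$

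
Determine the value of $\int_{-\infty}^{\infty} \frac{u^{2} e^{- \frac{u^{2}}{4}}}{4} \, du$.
$\sqrt{\pi}$

Consider the simpler parametrised integral
$$J(a) = \int_{-\infty}^{\infty} \frac{e^{- a u^{2}}}{4} \, du = \frac{\sqrt{\pi}}{4 \sqrt{a}}.$$

Differentiating under the integral sign brings down a factor of $(-u^2)$:
$$\frac{dJ}{da} = \int_{-\infty}^{\infty} - \frac{u^{2} e^{- a u^{2}}}{4} \, du = - \frac{\sqrt{\pi}}{8 a^{\frac{3}{2}}}.$$

The integral on the left is $-I$, so $I = \frac{\sqrt{\pi}}{8 a^{\frac{3}{2}}}$.

Setting $a = \frac{1}{4}$:
$$I = \sqrt{\pi}.$$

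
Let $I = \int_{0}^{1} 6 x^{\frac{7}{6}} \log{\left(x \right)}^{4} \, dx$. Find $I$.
$\frac{1119744}{371293}$

Begin with the known integral
$$J(a) = \int_{0}^{1} 6 x^{a} \, dx = \frac{6}{a + 1}.$$

Differentiating under the integral sign brings down a factor of $\ln x$:
$$\frac{dJ}{da} = \int_{0}^{1} 6 x^{a} \log{\left(x \right)} \, dx = - \frac{6}{\left(a + 1\right)^{2}}.$$

Repeating $4$ times in total — each differentiation brings down another $\ln x$ — gives
$$\frac{d^{4}J}{da^{4}} = \int_{0}^{1} 6 x^{a} \log{\left(x \right)}^{4} \, dx = \frac{144}{\left(a + 1\right)^{5}},$$
and the integrand here is exactly the target integrand, so $I = \frac{144}{\left(a + 1\right)^{5}}$.

Setting $a = \frac{7}{6}$:
$$I = \frac{1119744}{371293}.$$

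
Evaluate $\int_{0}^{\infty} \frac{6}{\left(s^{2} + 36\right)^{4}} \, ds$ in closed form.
$\frac{5 \pi}{1492992}$

Begin with the known result
$$J(a) = \int_{0}^{\infty} \frac{6}{a^{2} + s^{2}} \, ds = \frac{3 \pi}{a}.$$

Differentiating under the integral sign with respect to $a$,
$$\frac{dJ}{da} = \int_{0}^{\infty} - \frac{12 a}{\left(a^{2} + s^{2}\right)^{2}} \, ds = - \frac{3 \pi}{a^{2}},$$
so $\int_{0}^{\infty} \frac{6}{\left(a^{2} + s^{2}\right)^{2}} \, ds = \frac{3 \pi}{2 a^{3}}$.

Repeating — each differentiation of $1/(s^2+a^2)^j$ produces $-2ja/(s^2+a^2)^{j+1}$ — and dividing through by $-2ja$ at each step yields, after $3$ differentiations in total,
$$\int_{0}^{\infty} \frac{6}{\left(a^{2} + s^{2}\right)^{4}} \, ds = \frac{15 \pi}{16 a^{7}}.$$

Setting $a = 6$:
$$I = \frac{5 \pi}{1492992}.$$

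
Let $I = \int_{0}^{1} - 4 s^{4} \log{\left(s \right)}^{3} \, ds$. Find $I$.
$\frac{24}{625}$

Begin with the known integral
$$J(a) = \int_{0}^{1} - 4 s^{a} \, ds = - \frac{4}{a + 1}.$$

Differentiating under the integral sign brings down a factor of $\ln s$:
$$\frac{dJ}{da} = \int_{0}^{1} - 4 s^{a} \log{\left(s \right)} \, ds = \frac{4}{\left(a + 1\right)^{2}}.$$

Repeating $3$ times in total — each differentiation brings down another $\ln s$ — gives
$$\frac{d^{3}J}{da^{3}} = \int_{0}^{1} - 4 s^{a} \log{\left(s \right)}^{3} \, ds = \frac{24}{\left(a + 1\right)^{4}},$$
and the integrand here is exactly the target integrand, so $I = \frac{24}{\left(a + 1\right)^{4}}$.

Setting $a = 4$:
$$I = \frac{24}{625}.$$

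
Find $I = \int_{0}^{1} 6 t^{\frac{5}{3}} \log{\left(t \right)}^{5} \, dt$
$- \frac{32805}{16384}$

Consider the simpler parametrised integral
$$J(a) = \int_{0}^{1} 6 t^{a} \, dt = \frac{6}{a + 1}.$$

Differentiating under the integral sign brings down a factor of $\ln t$:
$$\frac{dJ}{da} = \int_{0}^{1} 6 t^{a} \log{\left(t \right)} \, dt = - \frac{6}{\left(a + 1\right)^{2}}.$$

Repeating $5$ times in total — each differentiation brings down another $\ln t$ — gives
$$\frac{d^{5}J}{da^{5}} = \int_{0}^{1} 6 t^{a} \log{\left(t \right)}^{5} \, dt = - \frac{720}{\left(a + 1\right)^{6}},$$
and the integrand here is exactly the target integrand, so $I = - \frac{720}{\left(a + 1\right)^{6}}$.

Setting $a = \frac{5}{3}$:
$$I = - \frac{32805}{16384}.$$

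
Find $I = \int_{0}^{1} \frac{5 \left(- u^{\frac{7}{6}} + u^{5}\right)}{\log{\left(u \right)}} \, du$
$\log{\left(\frac{60466176}{371293} \right)}$

Replace the exponent $5$ by a parameter $a$: let $I(a) = \int_{0}^{1} \frac{5 \left(- u^{\frac{7}{6}} + u^{a}\right)}{\log{\left(u \right)}} \, du$.

Since $\dfrac{\partial}{\partial a}\,u^{a} = u^{a} \ln u$, the $\ln u$ in the denominator cancels and
$$\frac{dI}{da} = \int_{0}^{1} 5 u^{a} \, du = 5 \left[\frac{u^{a+1}}{a+1}\right]_0^1 = \frac{5}{a + 1}.$$

Integrating with respect to $a$ gives $I(a) = \log{\left(\frac{7776 \left(a + 1\right)^{5}}{371293} \right)} + C$.

At $a = \frac{7}{6}$ the integrand is identically $0$, so $I(\frac{7}{6}) = 0$. The closed form gives $0$, hence $C = 0$.

Setting $a = 5$:
$$I = \log{\left(\frac{60466176}{371293} \right)}.$$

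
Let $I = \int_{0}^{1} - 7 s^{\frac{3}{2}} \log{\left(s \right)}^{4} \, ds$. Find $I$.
$- \frac{5376}{3125}$

Begin with the known integral
$$J(a) = \int_{0}^{1} - 7 s^{a} \, ds = - \frac{7}{a + 1}.$$

Differentiating under the integral sign brings down a factor of $\ln s$:
$$\frac{dJ}{da} = \int_{0}^{1} - 7 s^{a} \log{\left(s \right)} \, ds = \frac{7}{\left(a + 1\right)^{2}}.$$

Repeating $4$ times in total — each differentiation brings down another $\ln s$ — gives
$$\frac{d^{4}J}{da^{4}} = \int_{0}^{1} - 7 s^{a} \log{\left(s \right)}^{4} \, ds = - \frac{168}{\left(a + 1\right)^{5}},$$
and the integrand here is exactly the target integrand, so $I = - \frac{168}{\left(a + 1\right)^{5}}$.

Setting $a = \frac{3}{2}$:
$$I = - \frac{5376}{3125}.$$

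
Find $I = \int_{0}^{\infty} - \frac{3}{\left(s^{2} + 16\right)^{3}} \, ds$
$- \frac{9 \pi}{16384}$

Start from the standard arctangent integral
$$J(a) = \int_{0}^{\infty} - \frac{3}{a^{2} + s^{2}} \, ds = - \frac{3 \pi}{2 a}.$$

Differentiating under the integral sign with respect to $a$,
$$\frac{dJ}{da} = \int_{0}^{\infty} \frac{6 a}{\left(a^{2} + s^{2}\right)^{2}} \, ds = \frac{3 \pi}{2 a^{2}},$$
so $\int_{0}^{\infty} - \frac{3}{\left(a^{2} + s^{2}\right)^{2}} \, ds = - \frac{3 \pi}{4 a^{3}}$.

Repeating — each differentiation of $1/(s^2+a^2)^j$ produces $-2ja/(s^2+a^2)^{j+1}$ — and dividing through by $-2ja$ at each step yields, after $2$ differentiations in total,
$$\int_{0}^{\infty} - \frac{3}{\left(a^{2} + s^{2}\right)^{3}} \, ds = - \frac{9 \pi}{16 a^{5}}.$$

Setting $a = 4$:
$$I = - \frac{9 \pi}{16384}.$$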